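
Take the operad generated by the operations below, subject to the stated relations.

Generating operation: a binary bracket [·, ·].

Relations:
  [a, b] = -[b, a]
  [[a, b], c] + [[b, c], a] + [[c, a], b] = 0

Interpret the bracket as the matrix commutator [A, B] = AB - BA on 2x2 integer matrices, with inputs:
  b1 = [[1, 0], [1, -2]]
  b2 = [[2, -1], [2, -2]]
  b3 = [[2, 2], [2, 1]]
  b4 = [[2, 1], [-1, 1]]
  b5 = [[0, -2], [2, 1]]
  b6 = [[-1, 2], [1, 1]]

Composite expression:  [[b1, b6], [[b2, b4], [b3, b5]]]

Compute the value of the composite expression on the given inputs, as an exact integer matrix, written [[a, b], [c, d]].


[[128, 560], [552, -128]]

[b1, b6] = [[-2, 6], [-5, 2]]
[b2, b4] = [[-1, 5], [6, 1]]
[b3, b5] = [[8, 0], [-4, -8]]
[[b2, b4], [b3, b5]] = [[-20, -80], [88, 20]]
[[b1, b6], [[b2, b4], [b3, b5]]] = [[128, 560], [552, -128]]


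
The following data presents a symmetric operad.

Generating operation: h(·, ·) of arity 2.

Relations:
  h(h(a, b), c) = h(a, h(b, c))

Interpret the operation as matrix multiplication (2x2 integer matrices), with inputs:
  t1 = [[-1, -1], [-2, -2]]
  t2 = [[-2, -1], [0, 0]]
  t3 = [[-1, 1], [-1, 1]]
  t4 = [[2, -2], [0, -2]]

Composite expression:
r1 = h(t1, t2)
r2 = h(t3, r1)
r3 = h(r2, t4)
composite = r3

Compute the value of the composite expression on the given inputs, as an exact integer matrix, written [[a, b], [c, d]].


h(t1, t2) = [[2, 1], [4, 2]]
h(t3, h(t1, t2)) = [[2, 1], [2, 1]]
h(h(t3, h(t1, t2)), t4) = [[4, -6], [4, -6]]

[[4, -6], [4, -6]]


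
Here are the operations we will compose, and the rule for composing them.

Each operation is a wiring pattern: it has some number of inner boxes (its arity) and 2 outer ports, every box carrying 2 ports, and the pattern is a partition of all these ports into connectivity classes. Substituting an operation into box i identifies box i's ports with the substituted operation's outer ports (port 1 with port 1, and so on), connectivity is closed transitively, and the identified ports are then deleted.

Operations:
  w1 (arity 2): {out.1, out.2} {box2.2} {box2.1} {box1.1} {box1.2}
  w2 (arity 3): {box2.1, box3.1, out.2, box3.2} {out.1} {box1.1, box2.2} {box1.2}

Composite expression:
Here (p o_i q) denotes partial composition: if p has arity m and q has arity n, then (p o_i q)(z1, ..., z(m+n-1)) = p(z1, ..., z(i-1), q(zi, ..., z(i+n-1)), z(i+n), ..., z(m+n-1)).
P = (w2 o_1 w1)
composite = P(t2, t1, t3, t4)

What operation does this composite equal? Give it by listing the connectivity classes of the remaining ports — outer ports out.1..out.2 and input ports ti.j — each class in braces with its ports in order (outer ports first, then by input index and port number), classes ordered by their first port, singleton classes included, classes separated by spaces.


{out.1} {out.2, t3.1, t4.1, t4.2} {t1.1} {t1.2} {t2.1} {t2.2} {t3.2}

Two ports join when wires chain via w2-identified ports.
after w1, the pattern on (t2, t1) reads {out.1, out.2} {t1.1} {t1.2} {t2.1} {t2.2} (out.j = its outer ports)
after w2, the pattern on (t2, t1, t3, t4) reads {out.1} {out.2, t3.1, t4.1, t4.2} {t1.1} {t1.2} {t2.1} {t2.2} {t3.2} (out.j = its outer ports)


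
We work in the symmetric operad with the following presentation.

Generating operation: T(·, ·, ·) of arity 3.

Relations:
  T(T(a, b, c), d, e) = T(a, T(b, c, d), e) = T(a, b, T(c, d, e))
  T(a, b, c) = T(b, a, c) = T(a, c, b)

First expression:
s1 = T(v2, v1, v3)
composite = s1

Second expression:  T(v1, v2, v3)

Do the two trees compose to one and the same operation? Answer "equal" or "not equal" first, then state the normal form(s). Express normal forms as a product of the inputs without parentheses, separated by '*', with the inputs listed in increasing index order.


equal; both compose to v1 * v2 * v3

In normal form, the first expression is v1 * v2 * v3
In normal form, the second expression is v1 * v2 * v3
One common form — equal.


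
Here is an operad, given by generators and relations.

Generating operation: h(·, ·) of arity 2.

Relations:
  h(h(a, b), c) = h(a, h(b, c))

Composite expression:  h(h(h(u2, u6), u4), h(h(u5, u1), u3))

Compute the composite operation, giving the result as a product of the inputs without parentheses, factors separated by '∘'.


u2 ∘ u6 ∘ u4 ∘ u5 ∘ u1 ∘ u3

Every regrouping of h is equal, so read the u-inputs in written order.
h(u2, u6) collapses to u2 ∘ u6
h(h(u2, u6), u4) collapses to u2 ∘ u6 ∘ u4
h(u5, u1) collapses to u5 ∘ u1
h(h(u5, u1), u3) collapses to u5 ∘ u1 ∘ u3
h(h(h(u2, u6), u4), h(h(u5, u1), u3)) collapses to u2 ∘ u6 ∘ u4 ∘ u5 ∘ u1 ∘ u3


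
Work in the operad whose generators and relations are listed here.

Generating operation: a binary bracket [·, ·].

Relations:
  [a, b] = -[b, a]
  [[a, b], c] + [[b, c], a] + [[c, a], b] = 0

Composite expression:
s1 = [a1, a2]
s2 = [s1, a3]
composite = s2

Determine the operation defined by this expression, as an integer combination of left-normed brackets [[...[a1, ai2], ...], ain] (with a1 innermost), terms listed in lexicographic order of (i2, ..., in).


[[a1, a2], a3]

Skip Jacobi rewriting: expand, keep a1-initial words, read off terms.
Composite bracket: [[a1, a2], a3]
Each bracket splits as ab - ba, giving 4 signed words (2^2 = 4).
Collect the words opening with a1:
  sign of a1a2a3 is +1, so it contributes +[[a1, a2], a3]


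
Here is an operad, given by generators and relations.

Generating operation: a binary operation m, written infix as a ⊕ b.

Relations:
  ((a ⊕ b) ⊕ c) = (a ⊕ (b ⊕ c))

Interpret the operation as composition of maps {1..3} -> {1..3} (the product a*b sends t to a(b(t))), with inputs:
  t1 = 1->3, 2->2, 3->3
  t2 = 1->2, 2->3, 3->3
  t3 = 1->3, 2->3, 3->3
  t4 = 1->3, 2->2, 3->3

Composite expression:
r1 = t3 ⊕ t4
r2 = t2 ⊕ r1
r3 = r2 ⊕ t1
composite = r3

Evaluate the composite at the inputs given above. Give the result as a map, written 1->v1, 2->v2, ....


1->3, 2->3, 3->3


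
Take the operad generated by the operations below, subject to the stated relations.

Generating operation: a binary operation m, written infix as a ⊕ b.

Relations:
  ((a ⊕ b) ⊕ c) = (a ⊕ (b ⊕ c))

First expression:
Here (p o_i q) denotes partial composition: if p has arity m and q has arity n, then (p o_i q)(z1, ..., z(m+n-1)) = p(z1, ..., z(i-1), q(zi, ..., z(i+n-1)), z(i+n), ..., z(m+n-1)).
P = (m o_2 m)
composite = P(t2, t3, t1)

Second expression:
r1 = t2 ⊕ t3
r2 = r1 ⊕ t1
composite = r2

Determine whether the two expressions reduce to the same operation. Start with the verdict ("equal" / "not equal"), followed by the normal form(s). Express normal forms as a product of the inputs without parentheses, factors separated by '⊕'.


Reducing the first expression gives t2 ⊕ t3 ⊕ t1
Reducing the second expression gives t2 ⊕ t3 ⊕ t1
The normal forms match — equal.

equal — both sides give t2 ⊕ t3 ⊕ t1


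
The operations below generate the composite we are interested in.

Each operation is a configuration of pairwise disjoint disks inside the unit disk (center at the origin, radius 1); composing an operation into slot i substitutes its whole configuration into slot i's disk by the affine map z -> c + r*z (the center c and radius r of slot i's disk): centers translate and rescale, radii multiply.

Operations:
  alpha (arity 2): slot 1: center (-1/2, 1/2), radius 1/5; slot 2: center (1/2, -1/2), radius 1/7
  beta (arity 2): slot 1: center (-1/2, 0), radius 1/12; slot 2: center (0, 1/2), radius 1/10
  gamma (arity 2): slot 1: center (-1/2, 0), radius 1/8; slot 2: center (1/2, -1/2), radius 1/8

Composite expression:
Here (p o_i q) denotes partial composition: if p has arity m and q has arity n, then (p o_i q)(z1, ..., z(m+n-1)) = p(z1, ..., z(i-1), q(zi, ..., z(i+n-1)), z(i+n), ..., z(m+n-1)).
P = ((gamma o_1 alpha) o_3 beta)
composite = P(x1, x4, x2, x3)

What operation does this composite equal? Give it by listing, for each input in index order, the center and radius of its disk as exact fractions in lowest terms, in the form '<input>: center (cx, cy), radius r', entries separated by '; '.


Below gamma, radii multiply path by path; the x-disk centers shift.
x1 passes through 2 substitutions, ending at center (-9/16, 1/16), radius 1/40
x4 passes through 2 substitutions, ending at center (-7/16, -1/16), radius 1/56
x2 passes through 2 substitutions, ending at center (7/16, -1/2), radius 1/96
x3 passes through 2 substitutions, ending at center (1/2, -7/16), radius 1/80

x1: center (-9/16, 1/16), radius 1/40; x2: center (7/16, -1/2), radius 1/96; x3: center (1/2, -7/16), radius 1/80; x4: center (-7/16, -1/16), radius 1/56


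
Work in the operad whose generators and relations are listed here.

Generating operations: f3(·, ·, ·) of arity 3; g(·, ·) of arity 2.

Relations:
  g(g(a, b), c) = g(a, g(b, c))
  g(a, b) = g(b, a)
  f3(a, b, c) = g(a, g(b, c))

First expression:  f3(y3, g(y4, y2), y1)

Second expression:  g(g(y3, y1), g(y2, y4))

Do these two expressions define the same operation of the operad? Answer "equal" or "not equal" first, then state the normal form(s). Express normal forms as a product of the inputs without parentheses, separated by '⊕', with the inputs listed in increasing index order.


equal; the common form is y1 ⊕ y2 ⊕ y3 ⊕ y4


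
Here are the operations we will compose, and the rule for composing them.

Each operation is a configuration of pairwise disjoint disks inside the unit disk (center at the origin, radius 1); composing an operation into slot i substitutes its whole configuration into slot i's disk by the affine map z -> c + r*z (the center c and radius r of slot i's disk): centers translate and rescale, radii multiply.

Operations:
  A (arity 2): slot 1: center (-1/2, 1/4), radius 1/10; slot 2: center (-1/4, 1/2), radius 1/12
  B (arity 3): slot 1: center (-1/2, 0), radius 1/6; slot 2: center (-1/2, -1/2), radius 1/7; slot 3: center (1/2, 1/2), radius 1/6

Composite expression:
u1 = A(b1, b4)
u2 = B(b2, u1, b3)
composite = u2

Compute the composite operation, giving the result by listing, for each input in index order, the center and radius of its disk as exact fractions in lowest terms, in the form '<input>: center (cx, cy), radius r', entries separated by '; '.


b1: center (-4/7, -13/28), radius 1/70; b2: center (-1/2, 0), radius 1/6; b3: center (1/2, 1/2), radius 1/6; b4: center (-15/28, -3/7), radius 1/84


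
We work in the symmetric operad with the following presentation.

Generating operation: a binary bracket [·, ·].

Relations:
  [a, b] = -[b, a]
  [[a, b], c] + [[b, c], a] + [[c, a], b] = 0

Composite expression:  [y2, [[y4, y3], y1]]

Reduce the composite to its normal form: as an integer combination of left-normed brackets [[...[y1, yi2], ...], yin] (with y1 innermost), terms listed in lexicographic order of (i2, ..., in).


-[[[y1, y3], y4], y2] + [[[y1, y4], y3], y2]


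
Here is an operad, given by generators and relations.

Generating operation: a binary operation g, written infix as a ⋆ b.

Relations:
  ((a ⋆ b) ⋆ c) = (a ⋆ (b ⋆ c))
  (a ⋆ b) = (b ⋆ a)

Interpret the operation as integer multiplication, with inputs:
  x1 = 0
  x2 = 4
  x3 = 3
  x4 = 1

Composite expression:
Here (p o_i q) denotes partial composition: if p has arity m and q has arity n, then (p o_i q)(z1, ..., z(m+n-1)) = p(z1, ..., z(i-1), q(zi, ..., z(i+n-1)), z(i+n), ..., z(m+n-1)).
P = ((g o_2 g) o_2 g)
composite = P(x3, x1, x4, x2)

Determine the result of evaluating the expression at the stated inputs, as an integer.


(x1 ⋆ x4) = 0
((x1 ⋆ x4) ⋆ x2) = 0
(x3 ⋆ ((x1 ⋆ x4) ⋆ x2)) = 0

0


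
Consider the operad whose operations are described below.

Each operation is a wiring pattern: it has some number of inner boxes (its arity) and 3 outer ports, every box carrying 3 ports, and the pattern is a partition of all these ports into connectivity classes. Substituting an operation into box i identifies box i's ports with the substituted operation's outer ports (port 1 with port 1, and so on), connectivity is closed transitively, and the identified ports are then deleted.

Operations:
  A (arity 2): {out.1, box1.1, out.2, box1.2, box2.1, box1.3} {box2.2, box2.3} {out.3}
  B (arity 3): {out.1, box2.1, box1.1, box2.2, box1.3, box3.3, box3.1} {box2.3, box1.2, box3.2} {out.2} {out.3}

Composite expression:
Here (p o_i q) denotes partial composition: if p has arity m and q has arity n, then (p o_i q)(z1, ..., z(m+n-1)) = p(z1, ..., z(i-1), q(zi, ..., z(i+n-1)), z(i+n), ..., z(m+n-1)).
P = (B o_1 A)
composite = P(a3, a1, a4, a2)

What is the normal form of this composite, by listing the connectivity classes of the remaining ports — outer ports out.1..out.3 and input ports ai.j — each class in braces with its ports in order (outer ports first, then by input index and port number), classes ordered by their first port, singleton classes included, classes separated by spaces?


After gluing at B, chains via deleted ports link the a-ports.
the subtree at A composes to {out.1, out.2, a1.1, a3.1, a3.2, a3.3} {out.3} {a1.2, a1.3} on (a3, a1); out.j = own outer ports
the subtree at B composes to {out.1, a1.1, a2.1, a2.2, a2.3, a3.1, a3.2, a3.3, a4.1, a4.2, a4.3} {out.2} {out.3} {a1.2, a1.3} on (a3, a1, a4, a2); out.j = own outer ports

{out.1, a1.1, a2.1, a2.2, a2.3, a3.1, a3.2, a3.3, a4.1, a4.2, a4.3} {out.2} {out.3} {a1.2, a1.3}


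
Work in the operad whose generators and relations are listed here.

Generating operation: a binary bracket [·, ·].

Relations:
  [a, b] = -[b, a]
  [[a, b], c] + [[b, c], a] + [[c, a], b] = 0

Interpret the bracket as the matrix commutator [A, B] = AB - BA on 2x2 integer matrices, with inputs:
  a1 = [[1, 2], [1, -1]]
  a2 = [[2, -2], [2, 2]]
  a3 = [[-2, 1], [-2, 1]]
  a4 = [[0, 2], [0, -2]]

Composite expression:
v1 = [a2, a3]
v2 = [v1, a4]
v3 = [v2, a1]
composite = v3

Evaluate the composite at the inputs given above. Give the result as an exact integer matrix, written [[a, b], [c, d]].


[a2, a3] = [[2, -6], [-6, -2]]
[[a2, a3], a4] = [[12, 20], [-12, -12]]
[[[a2, a3], a4], a1] = [[44, 8], [-48, -44]]

[[44, 8], [-48, -44]]


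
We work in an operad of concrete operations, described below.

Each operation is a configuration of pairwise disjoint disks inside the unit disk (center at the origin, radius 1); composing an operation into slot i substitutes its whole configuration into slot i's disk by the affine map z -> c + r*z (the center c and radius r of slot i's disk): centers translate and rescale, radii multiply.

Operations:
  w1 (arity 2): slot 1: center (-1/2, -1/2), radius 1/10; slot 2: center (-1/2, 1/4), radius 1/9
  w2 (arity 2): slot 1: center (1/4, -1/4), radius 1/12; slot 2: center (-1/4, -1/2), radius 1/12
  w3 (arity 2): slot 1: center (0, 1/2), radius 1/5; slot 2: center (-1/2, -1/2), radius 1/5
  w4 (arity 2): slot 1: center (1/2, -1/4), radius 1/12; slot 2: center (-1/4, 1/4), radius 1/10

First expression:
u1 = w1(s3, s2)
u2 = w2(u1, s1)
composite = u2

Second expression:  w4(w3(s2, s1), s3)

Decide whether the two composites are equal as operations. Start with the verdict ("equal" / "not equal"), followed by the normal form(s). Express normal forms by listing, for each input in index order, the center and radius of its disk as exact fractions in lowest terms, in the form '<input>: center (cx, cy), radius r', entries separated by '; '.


not equal; first: s1: center (-1/4, -1/2), radius 1/12; s2: center (5/24, -11/48), radius 1/108; s3: center (5/24, -7/24), radius 1/120; second: s1: center (11/24, -7/24), radius 1/60; s2: center (1/2, -5/24), radius 1/60; s3: center (-1/4, 1/4), radius 1/10

The first composite normalizes to s1: center (-1/4, -1/2), radius 1/12; s2: center (5/24, -11/48), radius 1/108; s3: center (5/24, -7/24), radius 1/120
The second composite normalizes to s1: center (11/24, -7/24), radius 1/60; s2: center (1/2, -5/24), radius 1/60; s3: center (-1/4, 1/4), radius 1/10
The forms do not match — not equal.


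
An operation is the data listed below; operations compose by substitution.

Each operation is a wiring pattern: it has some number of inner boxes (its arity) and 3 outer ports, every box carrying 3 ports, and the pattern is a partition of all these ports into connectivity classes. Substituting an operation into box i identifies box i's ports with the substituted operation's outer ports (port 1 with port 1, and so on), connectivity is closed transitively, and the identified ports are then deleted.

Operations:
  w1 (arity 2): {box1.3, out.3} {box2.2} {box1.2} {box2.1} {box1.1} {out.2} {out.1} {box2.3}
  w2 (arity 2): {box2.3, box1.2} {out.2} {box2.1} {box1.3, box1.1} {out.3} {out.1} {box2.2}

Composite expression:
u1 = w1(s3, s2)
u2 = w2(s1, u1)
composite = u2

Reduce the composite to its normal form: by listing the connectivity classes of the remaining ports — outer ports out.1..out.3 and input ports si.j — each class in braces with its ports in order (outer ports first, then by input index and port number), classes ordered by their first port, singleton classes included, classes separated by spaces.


{out.1} {out.2} {out.3} {s1.1, s1.3} {s1.2, s3.3} {s2.1} {s2.2} {s2.3} {s3.1} {s3.2}

Connectivity passes through glued w2-boundaries; trace each wire chain.
after w1, the pattern on (s3, s2) reads {out.1} {out.2} {out.3, s3.3} {s2.1} {s2.2} {s2.3} {s3.1} {s3.2} (out.j = its outer ports)
after w2, the pattern on (s1, s3, s2) reads {out.1} {out.2} {out.3} {s1.1, s1.3} {s1.2, s3.3} {s2.1} {s2.2} {s2.3} {s3.1} {s3.2} (out.j = its outer ports)


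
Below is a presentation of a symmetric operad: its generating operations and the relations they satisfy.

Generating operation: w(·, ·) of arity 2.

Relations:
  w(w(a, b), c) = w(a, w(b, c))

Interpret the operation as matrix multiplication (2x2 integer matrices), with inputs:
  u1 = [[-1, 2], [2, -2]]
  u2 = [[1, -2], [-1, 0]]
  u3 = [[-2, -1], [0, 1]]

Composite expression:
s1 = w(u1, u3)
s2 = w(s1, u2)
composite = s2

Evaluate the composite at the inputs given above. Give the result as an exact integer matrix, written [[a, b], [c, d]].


w(u1, u3) = [[2, 3], [-4, -4]]
w(w(u1, u3), u2) = [[-1, -4], [0, 8]]

[[-1, -4], [0, 8]]


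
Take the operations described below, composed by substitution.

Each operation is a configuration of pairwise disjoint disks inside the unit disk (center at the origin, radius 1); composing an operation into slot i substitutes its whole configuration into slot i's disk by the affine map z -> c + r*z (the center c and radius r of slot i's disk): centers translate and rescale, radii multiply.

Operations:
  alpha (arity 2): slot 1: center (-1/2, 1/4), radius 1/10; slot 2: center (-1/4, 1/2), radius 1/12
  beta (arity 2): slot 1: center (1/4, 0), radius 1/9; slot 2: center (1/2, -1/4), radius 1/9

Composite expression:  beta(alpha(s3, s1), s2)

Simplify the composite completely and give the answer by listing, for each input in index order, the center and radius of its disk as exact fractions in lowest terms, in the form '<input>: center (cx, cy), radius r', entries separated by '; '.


s1: center (2/9, 1/18), radius 1/108; s2: center (1/2, -1/4), radius 1/9; s3: center (7/36, 1/36), radius 1/90

Follow each s-input down from beta: c' goes to c + r*c', radius to r*r'.
input s3: applying the 2 nested substitutions gives center (7/36, 1/36), radius 1/90
input s1: applying the 2 nested substitutions gives center (2/9, 1/18), radius 1/108
input s2: applying the 1 nested substitution gives center (1/2, -1/4), radius 1/9


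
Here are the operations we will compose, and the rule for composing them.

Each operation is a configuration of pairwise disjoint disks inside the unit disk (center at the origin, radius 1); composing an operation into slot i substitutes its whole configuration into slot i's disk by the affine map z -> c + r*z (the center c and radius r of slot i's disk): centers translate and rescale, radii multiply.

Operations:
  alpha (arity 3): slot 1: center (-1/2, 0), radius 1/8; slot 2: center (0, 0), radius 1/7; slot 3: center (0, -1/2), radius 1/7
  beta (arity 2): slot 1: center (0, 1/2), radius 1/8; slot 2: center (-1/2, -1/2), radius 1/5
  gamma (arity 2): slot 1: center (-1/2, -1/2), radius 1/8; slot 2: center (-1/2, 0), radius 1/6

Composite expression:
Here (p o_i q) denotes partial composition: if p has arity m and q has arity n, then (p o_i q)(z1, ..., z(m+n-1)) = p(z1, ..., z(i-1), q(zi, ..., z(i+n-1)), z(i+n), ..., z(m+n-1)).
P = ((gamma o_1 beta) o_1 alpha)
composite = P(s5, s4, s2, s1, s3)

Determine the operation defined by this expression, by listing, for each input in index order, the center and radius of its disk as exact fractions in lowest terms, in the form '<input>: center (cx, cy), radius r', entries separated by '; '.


Nesting under gamma composes maps z -> c + r*z down each s-path.
s5: after 3 affine steps, its disk has center (-65/128, -7/16), radius 1/512
s4: after 3 affine steps, its disk has center (-1/2, -7/16), radius 1/448
s2: after 3 affine steps, its disk has center (-1/2, -57/128), radius 1/448
s1: after 2 affine steps, its disk has center (-9/16, -9/16), radius 1/40
s3: after 1 affine step, its disk has center (-1/2, 0), radius 1/6

s1: center (-9/16, -9/16), radius 1/40; s2: center (-1/2, -57/128), radius 1/448; s3: center (-1/2, 0), radius 1/6; s4: center (-1/2, -7/16), radius 1/448; s5: center (-65/128, -7/16), radius 1/512


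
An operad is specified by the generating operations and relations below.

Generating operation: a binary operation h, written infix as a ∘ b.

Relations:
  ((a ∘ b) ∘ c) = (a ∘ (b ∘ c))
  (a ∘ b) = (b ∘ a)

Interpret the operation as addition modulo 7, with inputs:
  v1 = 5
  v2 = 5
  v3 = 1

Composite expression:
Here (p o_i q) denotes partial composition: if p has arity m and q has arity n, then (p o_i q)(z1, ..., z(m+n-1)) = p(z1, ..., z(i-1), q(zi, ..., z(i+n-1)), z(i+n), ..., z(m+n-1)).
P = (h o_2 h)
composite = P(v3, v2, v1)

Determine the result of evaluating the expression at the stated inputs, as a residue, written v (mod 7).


4 (mod 7)

(v2 ∘ v1) = 3
(v3 ∘ (v2 ∘ v1)) = 4


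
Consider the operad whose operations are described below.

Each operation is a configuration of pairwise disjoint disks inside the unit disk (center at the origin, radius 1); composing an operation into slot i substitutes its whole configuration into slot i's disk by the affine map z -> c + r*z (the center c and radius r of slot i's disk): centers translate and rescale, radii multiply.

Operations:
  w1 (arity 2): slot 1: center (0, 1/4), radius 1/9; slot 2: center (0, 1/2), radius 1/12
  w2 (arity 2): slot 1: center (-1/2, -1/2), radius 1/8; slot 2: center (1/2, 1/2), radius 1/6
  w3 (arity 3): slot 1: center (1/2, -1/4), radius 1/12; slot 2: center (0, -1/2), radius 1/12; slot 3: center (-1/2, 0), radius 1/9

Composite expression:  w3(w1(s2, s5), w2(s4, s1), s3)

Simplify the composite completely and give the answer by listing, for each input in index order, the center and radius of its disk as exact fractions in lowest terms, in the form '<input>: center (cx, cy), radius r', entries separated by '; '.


Follow each s-input down from w3: c' goes to c + r*c', radius to r*r'.
s2 passes through 2 substitutions, ending at center (1/2, -11/48), radius 1/108
s5 passes through 2 substitutions, ending at center (1/2, -5/24), radius 1/144
s4 passes through 2 substitutions, ending at center (-1/24, -13/24), radius 1/96
s1 passes through 2 substitutions, ending at center (1/24, -11/24), radius 1/72
s3 passes through 1 substitution, ending at center (-1/2, 0), radius 1/9

s1: center (1/24, -11/24), radius 1/72; s2: center (1/2, -11/48), radius 1/108; s3: center (-1/2, 0), radius 1/9; s4: center (-1/24, -13/24), radius 1/96; s5: center (1/2, -5/24), radius 1/144


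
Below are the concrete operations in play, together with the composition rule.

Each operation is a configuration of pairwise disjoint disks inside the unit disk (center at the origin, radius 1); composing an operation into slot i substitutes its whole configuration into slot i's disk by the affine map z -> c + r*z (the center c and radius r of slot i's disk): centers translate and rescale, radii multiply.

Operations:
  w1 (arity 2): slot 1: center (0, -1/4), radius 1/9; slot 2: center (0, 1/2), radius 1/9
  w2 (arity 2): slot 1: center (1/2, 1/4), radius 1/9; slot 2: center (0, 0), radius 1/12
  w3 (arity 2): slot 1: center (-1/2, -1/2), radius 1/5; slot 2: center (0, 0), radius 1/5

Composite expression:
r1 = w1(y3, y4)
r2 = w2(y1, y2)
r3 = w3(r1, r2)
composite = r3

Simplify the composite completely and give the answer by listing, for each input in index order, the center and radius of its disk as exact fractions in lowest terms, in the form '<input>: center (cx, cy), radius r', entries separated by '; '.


Each y-disk chains the slot maps above it in w3; radii multiply.
y3: after 2 affine steps, its disk has center (-1/2, -11/20), radius 1/45
y4: after 2 affine steps, its disk has center (-1/2, -2/5), radius 1/45
y1: after 2 affine steps, its disk has center (1/10, 1/20), radius 1/45
y2: after 2 affine steps, its disk has center (0, 0), radius 1/60

y1: center (1/10, 1/20), radius 1/45; y2: center (0, 0), radius 1/60; y3: center (-1/2, -11/20), radius 1/45; y4: center (-1/2, -2/5), radius 1/45


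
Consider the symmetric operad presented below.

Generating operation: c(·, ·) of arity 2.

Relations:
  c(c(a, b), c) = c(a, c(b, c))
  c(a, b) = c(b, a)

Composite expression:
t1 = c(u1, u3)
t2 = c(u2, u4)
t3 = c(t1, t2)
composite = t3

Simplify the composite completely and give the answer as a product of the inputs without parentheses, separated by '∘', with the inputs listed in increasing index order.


u1 ∘ u2 ∘ u3 ∘ u4

Shape and order are irrelevant to c; the u-input set decides.
c(u1, u3) linearizes to u1 ∘ u3
c(u2, u4) linearizes to u2 ∘ u4
c(c(u1, u3), c(u2, u4)) linearizes to u1 ∘ u3 ∘ u2 ∘ u4
commutativity sorts the factors: u1 ∘ u2 ∘ u3 ∘ u4


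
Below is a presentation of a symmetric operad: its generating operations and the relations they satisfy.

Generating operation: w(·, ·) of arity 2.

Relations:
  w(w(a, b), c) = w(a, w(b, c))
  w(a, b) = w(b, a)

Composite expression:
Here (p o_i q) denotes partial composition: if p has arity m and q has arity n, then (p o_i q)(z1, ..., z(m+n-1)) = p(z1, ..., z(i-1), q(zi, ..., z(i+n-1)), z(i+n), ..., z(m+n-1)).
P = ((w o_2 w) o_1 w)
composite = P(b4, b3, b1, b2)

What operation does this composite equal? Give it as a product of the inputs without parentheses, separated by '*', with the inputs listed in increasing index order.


b1 * b2 * b3 * b4


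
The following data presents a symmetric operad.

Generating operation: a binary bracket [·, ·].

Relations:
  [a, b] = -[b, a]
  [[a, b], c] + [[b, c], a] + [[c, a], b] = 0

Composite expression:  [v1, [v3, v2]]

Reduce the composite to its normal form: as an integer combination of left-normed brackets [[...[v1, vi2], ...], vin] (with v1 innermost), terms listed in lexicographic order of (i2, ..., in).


Skip Jacobi rewriting: expand, keep v1-initial words, read off terms.
Composite bracket: [v1, [v3, v2]]
The bracket unfolds into 4 signed words via [a, b] = ab - ba (2^2 = 4).
Only words starting with v1 matter:
  the word v1v2v3 carries sign -1 and contributes -[[v1, v2], v3]
  the word v1v3v2 carries sign +1 and contributes +[[v1, v3], v2]

-[[v1, v2], v3] + [[v1, v3], v2]


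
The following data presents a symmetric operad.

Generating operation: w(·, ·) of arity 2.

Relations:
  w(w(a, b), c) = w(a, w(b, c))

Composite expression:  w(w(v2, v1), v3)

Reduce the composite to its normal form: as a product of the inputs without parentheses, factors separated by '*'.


v2 * v1 * v3


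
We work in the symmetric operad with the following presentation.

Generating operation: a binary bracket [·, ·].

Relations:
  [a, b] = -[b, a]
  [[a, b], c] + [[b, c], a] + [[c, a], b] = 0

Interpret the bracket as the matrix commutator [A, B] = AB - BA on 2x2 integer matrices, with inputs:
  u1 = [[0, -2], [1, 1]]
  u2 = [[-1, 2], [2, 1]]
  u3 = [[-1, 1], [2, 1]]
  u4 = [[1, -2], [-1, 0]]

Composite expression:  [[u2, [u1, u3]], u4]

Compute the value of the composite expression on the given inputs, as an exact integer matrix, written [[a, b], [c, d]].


[u1, u3] = [[-5, -5], [0, 5]]
[u2, [u1, u3]] = [[10, 30], [-20, -10]]
[[u2, [u1, u3]], u4] = [[-70, -70], [0, 70]]

[[-70, -70], [0, 70]]


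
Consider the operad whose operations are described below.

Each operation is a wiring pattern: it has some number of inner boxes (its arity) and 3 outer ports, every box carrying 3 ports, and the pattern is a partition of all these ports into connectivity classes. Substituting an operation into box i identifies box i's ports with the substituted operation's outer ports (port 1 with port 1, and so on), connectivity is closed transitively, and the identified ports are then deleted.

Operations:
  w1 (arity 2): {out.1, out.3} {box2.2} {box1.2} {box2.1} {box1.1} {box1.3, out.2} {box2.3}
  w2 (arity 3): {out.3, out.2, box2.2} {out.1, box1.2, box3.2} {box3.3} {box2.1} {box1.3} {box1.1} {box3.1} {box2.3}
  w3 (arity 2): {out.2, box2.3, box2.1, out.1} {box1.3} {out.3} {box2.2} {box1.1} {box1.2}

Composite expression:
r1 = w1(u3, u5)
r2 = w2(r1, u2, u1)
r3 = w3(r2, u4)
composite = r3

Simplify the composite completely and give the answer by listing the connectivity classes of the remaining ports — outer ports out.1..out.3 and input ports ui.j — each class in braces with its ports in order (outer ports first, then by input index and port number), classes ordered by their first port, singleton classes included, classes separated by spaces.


Connectivity passes through glued w3-boundaries; trace each wire chain.
composing w1 on (u3, u5), with out.j its own outer ports: {out.1, out.3} {out.2, u3.3} {u3.1} {u3.2} {u5.1} {u5.2} {u5.3}
composing w2 on (u3, u5, u2, u1), with out.j its own outer ports: {out.1, u1.2, u3.3} {out.2, out.3, u2.2} {u1.1} {u1.3} {u2.1} {u2.3} {u3.1} {u3.2} {u5.1} {u5.2} {u5.3}
composing w3 on (u3, u5, u2, u1, u4), with out.j its own outer ports: {out.1, out.2, u4.1, u4.3} {out.3} {u1.1} {u1.2, u3.3} {u1.3} {u2.1} {u2.2} {u2.3} {u3.1} {u3.2} {u4.2} {u5.1} {u5.2} {u5.3}

{out.1, out.2, u4.1, u4.3} {out.3} {u1.1} {u1.2, u3.3} {u1.3} {u2.1} {u2.2} {u2.3} {u3.1} {u3.2} {u4.2} {u5.1} {u5.2} {u5.3}


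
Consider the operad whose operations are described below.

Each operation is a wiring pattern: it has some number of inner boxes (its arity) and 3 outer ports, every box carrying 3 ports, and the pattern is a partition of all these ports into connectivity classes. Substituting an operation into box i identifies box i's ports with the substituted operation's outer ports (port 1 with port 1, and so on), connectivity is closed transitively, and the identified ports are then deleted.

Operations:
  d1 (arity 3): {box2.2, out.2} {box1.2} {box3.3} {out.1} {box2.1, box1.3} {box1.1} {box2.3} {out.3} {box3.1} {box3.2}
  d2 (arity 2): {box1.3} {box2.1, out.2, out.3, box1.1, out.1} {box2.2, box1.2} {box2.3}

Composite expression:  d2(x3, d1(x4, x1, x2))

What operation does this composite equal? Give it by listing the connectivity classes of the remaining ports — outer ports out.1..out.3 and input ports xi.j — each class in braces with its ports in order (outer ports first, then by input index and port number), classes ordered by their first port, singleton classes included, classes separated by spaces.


{out.1, out.2, out.3, x3.1} {x1.1, x4.3} {x1.2, x3.2} {x1.3} {x2.1} {x2.2} {x2.3} {x3.3} {x4.1} {x4.2}

Reachability decides: close wires over d2-identified ports.
after d1, the pattern on (x4, x1, x2) reads {out.1} {out.2, x1.2} {out.3} {x1.1, x4.3} {x1.3} {x2.1} {x2.2} {x2.3} {x4.1} {x4.2} (out.j = its outer ports)
after d2, the pattern on (x3, x4, x1, x2) reads {out.1, out.2, out.3, x3.1} {x1.1, x4.3} {x1.2, x3.2} {x1.3} {x2.1} {x2.2} {x2.3} {x3.3} {x4.1} {x4.2} (out.j = its outer ports)


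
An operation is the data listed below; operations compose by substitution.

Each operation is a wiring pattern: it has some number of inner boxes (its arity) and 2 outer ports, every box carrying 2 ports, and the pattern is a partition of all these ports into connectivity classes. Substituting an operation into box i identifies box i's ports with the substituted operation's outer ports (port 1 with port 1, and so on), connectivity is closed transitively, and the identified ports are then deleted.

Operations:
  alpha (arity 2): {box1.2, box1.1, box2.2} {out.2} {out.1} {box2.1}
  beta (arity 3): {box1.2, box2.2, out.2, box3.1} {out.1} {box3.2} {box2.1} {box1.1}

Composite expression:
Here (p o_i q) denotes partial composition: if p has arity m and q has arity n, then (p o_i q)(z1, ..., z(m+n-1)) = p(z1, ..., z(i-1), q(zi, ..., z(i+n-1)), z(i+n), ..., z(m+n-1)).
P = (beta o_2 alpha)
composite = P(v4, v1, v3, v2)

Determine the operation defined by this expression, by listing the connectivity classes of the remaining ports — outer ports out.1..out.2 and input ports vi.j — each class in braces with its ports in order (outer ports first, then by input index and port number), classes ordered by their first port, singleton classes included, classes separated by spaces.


{out.1} {out.2, v2.1, v4.2} {v1.1, v1.2, v3.2} {v2.2} {v3.1} {v4.1}


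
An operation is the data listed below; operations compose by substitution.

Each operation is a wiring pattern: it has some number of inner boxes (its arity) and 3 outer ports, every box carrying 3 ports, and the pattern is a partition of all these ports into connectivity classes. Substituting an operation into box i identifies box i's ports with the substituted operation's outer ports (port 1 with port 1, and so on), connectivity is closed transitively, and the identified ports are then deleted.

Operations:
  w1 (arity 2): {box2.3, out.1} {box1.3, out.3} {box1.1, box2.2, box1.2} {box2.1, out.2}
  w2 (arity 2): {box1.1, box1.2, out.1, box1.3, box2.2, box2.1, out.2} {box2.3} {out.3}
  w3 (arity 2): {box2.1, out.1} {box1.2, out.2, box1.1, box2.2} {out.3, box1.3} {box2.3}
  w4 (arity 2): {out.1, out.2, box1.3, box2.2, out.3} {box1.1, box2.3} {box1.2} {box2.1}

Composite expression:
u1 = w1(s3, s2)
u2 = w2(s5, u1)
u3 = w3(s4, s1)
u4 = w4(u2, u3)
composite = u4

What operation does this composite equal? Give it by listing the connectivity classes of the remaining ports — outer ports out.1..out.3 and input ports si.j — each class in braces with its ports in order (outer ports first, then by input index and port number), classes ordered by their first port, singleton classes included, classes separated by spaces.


{out.1, out.2, out.3, s1.2, s4.1, s4.2} {s1.1} {s1.3} {s2.1, s2.3, s4.3, s5.1, s5.2, s5.3} {s2.2, s3.1, s3.2} {s3.3}

Connectivity passes through glued w4-boundaries; trace each wire chain.
through w1, on inputs (s3, s2): {out.1, s2.3} {out.2, s2.1} {out.3, s3.3} {s2.2, s3.1, s3.2} (out.j = stage outer ports)
through w2, on inputs (s5, s3, s2): {out.1, out.2, s2.1, s2.3, s5.1, s5.2, s5.3} {out.3} {s2.2, s3.1, s3.2} {s3.3} (out.j = stage outer ports)
through w3, on inputs (s4, s1): {out.1, s1.1} {out.2, s1.2, s4.1, s4.2} {out.3, s4.3} {s1.3} (out.j = stage outer ports)
through w4, on inputs (s5, s3, s2, s4, s1): {out.1, out.2, out.3, s1.2, s4.1, s4.2} {s1.1} {s1.3} {s2.1, s2.3, s4.3, s5.1, s5.2, s5.3} {s2.2, s3.1, s3.2} {s3.3} (out.j = stage outer ports)


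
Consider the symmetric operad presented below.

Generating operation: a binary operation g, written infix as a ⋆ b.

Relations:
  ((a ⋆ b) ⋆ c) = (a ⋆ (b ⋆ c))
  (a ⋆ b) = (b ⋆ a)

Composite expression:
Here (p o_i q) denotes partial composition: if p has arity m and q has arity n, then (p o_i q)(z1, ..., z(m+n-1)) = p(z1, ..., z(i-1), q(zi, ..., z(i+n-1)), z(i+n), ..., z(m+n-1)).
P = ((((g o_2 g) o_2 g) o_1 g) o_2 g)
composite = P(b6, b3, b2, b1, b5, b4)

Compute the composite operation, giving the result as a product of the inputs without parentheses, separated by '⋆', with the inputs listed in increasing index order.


Any arrangement under g is one operation, so sort the b-inputs.
(b3 ⋆ b2) flattens to b3 ⋆ b2
(b6 ⋆ (b3 ⋆ b2)) flattens to b6 ⋆ b3 ⋆ b2
(b1 ⋆ b5) flattens to b1 ⋆ b5
((b1 ⋆ b5) ⋆ b4) flattens to b1 ⋆ b5 ⋆ b4
((b6 ⋆ (b3 ⋆ b2)) ⋆ ((b1 ⋆ b5) ⋆ b4)) flattens to b6 ⋆ b3 ⋆ b2 ⋆ b1 ⋆ b5 ⋆ b4
rearranged into index order: b1 ⋆ b2 ⋆ b3 ⋆ b4 ⋆ b5 ⋆ b6

b1 ⋆ b2 ⋆ b3 ⋆ b4 ⋆ b5 ⋆ b6


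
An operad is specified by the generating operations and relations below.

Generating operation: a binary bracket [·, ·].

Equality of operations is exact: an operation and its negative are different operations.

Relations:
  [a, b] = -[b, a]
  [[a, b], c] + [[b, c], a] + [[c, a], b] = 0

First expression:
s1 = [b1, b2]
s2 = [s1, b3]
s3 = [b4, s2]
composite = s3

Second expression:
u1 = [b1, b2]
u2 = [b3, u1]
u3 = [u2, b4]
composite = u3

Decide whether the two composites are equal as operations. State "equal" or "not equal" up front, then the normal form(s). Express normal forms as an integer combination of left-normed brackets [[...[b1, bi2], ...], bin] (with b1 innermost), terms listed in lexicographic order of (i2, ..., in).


equal; the common form is -[[[b1, b2], b3], b4]

The first composite normalizes to -[[[b1, b2], b3], b4]
The second composite normalizes to -[[[b1, b2], b3], b4]
Both agree, so they are equal.


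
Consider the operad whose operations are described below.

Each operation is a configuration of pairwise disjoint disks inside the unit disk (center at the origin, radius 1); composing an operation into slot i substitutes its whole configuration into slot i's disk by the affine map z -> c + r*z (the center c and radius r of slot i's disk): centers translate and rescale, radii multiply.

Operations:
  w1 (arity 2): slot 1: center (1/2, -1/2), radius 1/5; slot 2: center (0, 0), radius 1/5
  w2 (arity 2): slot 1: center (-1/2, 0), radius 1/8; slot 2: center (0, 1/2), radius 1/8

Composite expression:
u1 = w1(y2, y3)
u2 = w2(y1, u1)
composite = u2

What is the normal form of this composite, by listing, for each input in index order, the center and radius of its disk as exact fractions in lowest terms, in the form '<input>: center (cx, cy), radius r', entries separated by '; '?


y1: center (-1/2, 0), radius 1/8; y2: center (1/16, 7/16), radius 1/40; y3: center (0, 1/2), radius 1/40

Only the slot chain above each y matters under w2; compose those maps.
for y1, the 1-step affine chain lands on center (-1/2, 0), radius 1/8
for y2, the 2-step affine chain lands on center (1/16, 7/16), radius 1/40
for y3, the 2-step affine chain lands on center (0, 1/2), radius 1/40


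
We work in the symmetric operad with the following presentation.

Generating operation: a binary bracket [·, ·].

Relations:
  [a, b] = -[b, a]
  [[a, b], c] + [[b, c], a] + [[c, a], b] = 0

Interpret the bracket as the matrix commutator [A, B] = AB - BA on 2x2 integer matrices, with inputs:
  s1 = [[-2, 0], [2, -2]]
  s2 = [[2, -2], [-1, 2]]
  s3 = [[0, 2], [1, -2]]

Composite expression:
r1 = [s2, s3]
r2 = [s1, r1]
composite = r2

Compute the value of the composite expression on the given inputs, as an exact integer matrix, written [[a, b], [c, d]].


[[-8, 0], [0, 8]]

[s2, s3] = [[0, 4], [-2, 0]]
[s1, [s2, s3]] = [[-8, 0], [0, 8]]


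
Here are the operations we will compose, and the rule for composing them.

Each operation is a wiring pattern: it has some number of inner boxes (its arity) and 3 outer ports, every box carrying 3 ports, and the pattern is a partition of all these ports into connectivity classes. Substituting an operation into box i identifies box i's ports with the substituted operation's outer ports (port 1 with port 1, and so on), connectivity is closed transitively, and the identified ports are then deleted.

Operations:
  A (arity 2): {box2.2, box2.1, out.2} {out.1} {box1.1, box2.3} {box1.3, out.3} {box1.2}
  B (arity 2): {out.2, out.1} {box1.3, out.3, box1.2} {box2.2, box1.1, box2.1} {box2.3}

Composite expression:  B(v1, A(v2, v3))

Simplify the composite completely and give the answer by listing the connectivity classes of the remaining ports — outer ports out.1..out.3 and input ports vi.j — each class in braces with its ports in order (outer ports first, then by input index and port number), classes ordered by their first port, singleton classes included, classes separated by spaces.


Substituting into B glues patterns; closure does the rest.
after A, the pattern on (v2, v3) reads {out.1} {out.2, v3.1, v3.2} {out.3, v2.3} {v2.1, v3.3} {v2.2} (out.j = its outer ports)
after B, the pattern on (v1, v2, v3) reads {out.1, out.2} {out.3, v1.2, v1.3} {v1.1, v3.1, v3.2} {v2.1, v3.3} {v2.2} {v2.3} (out.j = its outer ports)

{out.1, out.2} {out.3, v1.2, v1.3} {v1.1, v3.1, v3.2} {v2.1, v3.3} {v2.2} {v2.3}
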